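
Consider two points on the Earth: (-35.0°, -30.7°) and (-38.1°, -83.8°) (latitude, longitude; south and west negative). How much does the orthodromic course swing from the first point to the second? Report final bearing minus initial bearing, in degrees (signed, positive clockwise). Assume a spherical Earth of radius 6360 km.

+33.2°

Initial bearing θ₁ = atan2(sin Δλ cos φ₂, cos φ₁ sin φ₂ − sin φ₁ cos φ₂ cos Δλ) = 249.57°
Final bearing θ₂ = (initial bearing from the destination back to the start) + 180° = 282.72°
Δθ = θ₂ − θ₁ = +33.2°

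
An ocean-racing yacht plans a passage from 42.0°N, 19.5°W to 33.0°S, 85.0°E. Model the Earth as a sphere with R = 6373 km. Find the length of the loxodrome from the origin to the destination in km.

13580 km

Δψ = ln[tan(π/4+φ₂/2)/tan(π/4+φ₁/2)] = -1.4199;  Δφ = -1.3090 rad,  Δλ = +1.8239 rad
q = Δφ/Δψ = 0.9219
d = R·√(Δφ² + q²Δλ²) = 6373·2.13088 = 13580 km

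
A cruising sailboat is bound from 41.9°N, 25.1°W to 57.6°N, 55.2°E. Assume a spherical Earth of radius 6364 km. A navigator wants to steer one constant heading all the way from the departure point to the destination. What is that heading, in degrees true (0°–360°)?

73.0°

Meridional parts: M(φ₁)=+0.8068, M(φ₂)=+1.2361 → ΔM = +0.4292;  Δλ = +1.4015 rad
tan C = Δλ / ΔM = +3.2651 → C = 72.97°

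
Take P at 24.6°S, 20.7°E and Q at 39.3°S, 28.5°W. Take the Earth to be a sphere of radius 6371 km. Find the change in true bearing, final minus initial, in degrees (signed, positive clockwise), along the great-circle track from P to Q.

At departure: θ₁ = atan2(sin Δλ cos φ₂, cos φ₁ sin φ₂ − sin φ₁ cos φ₂ cos Δλ) = 238.05°
At arrival: θ₂ = atan2(sin Δλ cos φ₁, −cos φ₂ sin φ₁ + sin φ₂ cos φ₁ cos Δλ) = 265.50°
Δθ = θ₂ − θ₁ = +27.5°

+27.5°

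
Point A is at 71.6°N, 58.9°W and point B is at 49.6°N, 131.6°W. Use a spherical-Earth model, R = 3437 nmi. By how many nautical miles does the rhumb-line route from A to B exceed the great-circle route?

Great circle: cos σ = sin φ₁ sin φ₂ + cos φ₁ cos φ₂ cos Δλ,  σ = 0.6706 rad → d_gc = 2304.89 nmi
Rhumb line: Δψ = -0.8205, q = Δφ/Δψ = 0.4680, d_rh = R√(Δφ²+q²Δλ²) = 2430.36 nmi
Excess = 2430.36 − 2304.89 = 125.47 ≈ 125 nmi

125 nmi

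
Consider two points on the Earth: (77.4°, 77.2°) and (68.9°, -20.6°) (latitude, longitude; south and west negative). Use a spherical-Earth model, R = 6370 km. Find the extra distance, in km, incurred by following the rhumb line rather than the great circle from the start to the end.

351 km

Great circle: cos σ = sin φ₁ sin φ₂ + cos φ₁ cos φ₂ cos Δλ,  σ = 0.4514 rad → d_gc = 2875.6 km
Rhumb line: Δψ = -0.5229, q = Δφ/Δψ = 0.2837, d_rh = R√(Δφ²+q²Δλ²) = 3226.2 km
Excess = 3226.2 − 2875.6 = 350.6 ≈ 351 km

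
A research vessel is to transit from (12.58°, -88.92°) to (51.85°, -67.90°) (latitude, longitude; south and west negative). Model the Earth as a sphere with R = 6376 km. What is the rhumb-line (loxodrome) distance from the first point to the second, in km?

Rhumb course C = atan2(Δλ, Δψ) with Δψ = ln[tan(π/4+φ₂/2)/tan(π/4+φ₁/2)] = +0.8406, Δλ = +0.3669 → C = 23.58°
d = R·|Δφ| / |cos C| = 6376·0.68539 / 0.91651 = 4768 km

4768 km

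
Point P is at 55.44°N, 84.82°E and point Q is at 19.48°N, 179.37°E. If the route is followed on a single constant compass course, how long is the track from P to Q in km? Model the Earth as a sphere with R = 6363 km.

8966 km

Δψ = ln[tan(π/4+φ₂/2)/tan(π/4+φ₁/2)] = -0.8210;  Δφ = -0.6276 rad,  Δλ = +1.6502 rad
q = Δφ/Δψ = 0.7645
d = R·√(Δφ² + q²Δλ²) = 6363·1.40907 = 8966 km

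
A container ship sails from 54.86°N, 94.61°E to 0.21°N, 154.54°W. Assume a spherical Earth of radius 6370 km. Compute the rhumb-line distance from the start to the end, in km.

Δψ = ln[tan(π/4+φ₂/2)/tan(π/4+φ₁/2)] = -1.1463;  Δφ = -0.9538 rad,  Δλ = +1.9347 rad
q = Δφ/Δψ = 0.8321
d = R·√(Δφ² + q²Δλ²) = 6370·1.87117 = 11919 km

11919 km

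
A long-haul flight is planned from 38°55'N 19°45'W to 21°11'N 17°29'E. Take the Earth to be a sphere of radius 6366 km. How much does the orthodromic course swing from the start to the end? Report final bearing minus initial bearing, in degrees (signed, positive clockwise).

+19.4°

At departure: θ₁ = atan2(sin Δλ cos φ₂, cos φ₁ sin φ₂ − sin φ₁ cos φ₂ cos Δλ) = 108.17°
At arrival: θ₂ = atan2(sin Δλ cos φ₁, −cos φ₂ sin φ₁ + sin φ₂ cos φ₁ cos Δλ) = 127.55°
Δθ = θ₂ − θ₁ = +19.4°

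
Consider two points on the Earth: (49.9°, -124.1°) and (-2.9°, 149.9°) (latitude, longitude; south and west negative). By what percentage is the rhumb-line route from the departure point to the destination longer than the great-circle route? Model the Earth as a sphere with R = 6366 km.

2.2%

Great circle: σ = 1.5646 rad → d_gc = Rσ = 9960.4 km
Rhumb: Δφ = -0.9215, Δλ = -1.5010, Δψ = -1.0586, q = Δφ/Δψ = 0.8705 → d_rh = R√(Δφ²+q²Δλ²) = 10178.6 km
Excess = (10178.6 − 9960.4) / 9960.4 = 218.2 / 9960.4 = 2.19% ≈ 2.2%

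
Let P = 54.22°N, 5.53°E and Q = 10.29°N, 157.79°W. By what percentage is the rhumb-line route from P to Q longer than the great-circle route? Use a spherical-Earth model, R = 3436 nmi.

21.9%

Great circle: σ = 1.9890 rad → d_gc = Rσ = 6834.3 nmi
Rhumb: Δφ = -0.7667, Δλ = -2.8505, Δψ = -0.9502, q = Δφ/Δψ = 0.8069 → d_rh = R√(Δφ²+q²Δλ²) = 8330.9 nmi
Excess = (8330.9 − 6834.3) / 6834.3 = 1496.6 / 6834.3 = 21.90% ≈ 21.9%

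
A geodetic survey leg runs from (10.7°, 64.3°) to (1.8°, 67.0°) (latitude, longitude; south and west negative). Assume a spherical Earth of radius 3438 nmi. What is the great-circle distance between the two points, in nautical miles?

558 nmi

cos σ = sin φ₁ sin φ₂ + cos φ₁ cos φ₂ cos Δλ
      = sin(10.70°)sin(1.80°) + cos(10.70°)cos(1.80°)cos(2.70°) = 0.9869
σ = 9.295° → d = Rσ = 3438·0.16223 = 558 nmi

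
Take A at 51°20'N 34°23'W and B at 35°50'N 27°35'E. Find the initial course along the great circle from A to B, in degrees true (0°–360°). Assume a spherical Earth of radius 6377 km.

θ = atan2( sin Δλ·cos φ₂ ,  cos φ₁ sin φ₂ − sin φ₁ cos φ₂ cos Δλ )
  = atan2(+0.7156, +0.0683) = 84.55°

84.6°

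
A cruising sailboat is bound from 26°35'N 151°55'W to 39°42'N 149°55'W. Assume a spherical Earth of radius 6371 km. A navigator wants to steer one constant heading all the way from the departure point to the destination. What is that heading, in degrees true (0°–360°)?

7.2°

Meridional parts: M(φ₁)=+0.4816, M(φ₂)=+0.7561 → ΔM = +0.2745;  Δλ = +0.0349 rad
tan C = Δλ / ΔM = +0.1272 → C = 7.25°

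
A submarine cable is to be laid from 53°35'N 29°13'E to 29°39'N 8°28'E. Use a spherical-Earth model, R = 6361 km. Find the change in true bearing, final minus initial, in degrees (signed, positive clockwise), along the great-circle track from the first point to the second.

Initial bearing θ₁ = atan2(sin Δλ cos φ₂, cos φ₁ sin φ₂ − sin φ₁ cos φ₂ cos Δλ) = 220.52°
Final bearing θ₂ = (initial bearing from the destination back to the start) + 180° = 206.34°
Δθ = θ₂ − θ₁ = -14.2°

-14.2°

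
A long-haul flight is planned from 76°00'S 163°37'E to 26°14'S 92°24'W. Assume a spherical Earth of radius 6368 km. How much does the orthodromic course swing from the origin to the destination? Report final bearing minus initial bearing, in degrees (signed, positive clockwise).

-95.3°

At departure: θ₁ = atan2(sin Δλ cos φ₂, cos φ₁ sin φ₂ − sin φ₁ cos φ₂ cos Δλ) = 110.03°
At arrival: θ₂ = atan2(sin Δλ cos φ₁, −cos φ₂ sin φ₁ + sin φ₂ cos φ₁ cos Δλ) = 14.68°
Δθ = θ₂ − θ₁ = -95.3°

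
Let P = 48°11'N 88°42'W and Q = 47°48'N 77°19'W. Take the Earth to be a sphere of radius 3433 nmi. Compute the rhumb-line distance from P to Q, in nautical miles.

Δψ = ln[tan(π/4+φ₂/2)/tan(π/4+φ₁/2)] = -0.0100;  Δφ = -0.0067 rad,  Δλ = +0.1987 rad
q = Δφ/Δψ = 0.6692
d = R·√(Δφ² + q²Δλ²) = 3433·0.13313 = 457 nmi

457 nmi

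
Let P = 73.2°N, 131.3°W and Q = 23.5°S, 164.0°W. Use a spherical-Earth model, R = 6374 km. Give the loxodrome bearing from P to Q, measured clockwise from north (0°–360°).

193.7°

Meridional parts: M(φ₁)=+1.9128, M(φ₂)=-0.4222 → ΔM = -2.3350;  Δλ = -0.5707 rad
tan C = Δλ / ΔM = +0.2444 → C = 193.74°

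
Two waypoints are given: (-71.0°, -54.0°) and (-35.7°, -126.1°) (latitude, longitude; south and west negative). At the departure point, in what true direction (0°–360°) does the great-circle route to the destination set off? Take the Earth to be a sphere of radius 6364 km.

273.4°

θ = atan2( sin Δλ·cos φ₂ ,  cos φ₁ sin φ₂ − sin φ₁ cos φ₂ cos Δλ )
  = atan2(-0.7728, +0.0460) = 273.41°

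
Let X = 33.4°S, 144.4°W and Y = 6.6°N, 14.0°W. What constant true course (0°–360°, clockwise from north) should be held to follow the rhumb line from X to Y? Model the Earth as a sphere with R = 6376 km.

Meridional parts: M(φ₁)=-0.6191, M(φ₂)=+0.1154 → ΔM = +0.7345;  Δλ = +2.2759 rad
tan C = Δλ / ΔM = +3.0985 → C = 72.11°

72.1°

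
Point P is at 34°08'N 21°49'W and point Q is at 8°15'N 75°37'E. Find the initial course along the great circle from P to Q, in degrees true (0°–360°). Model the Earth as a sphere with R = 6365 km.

N = sin Δλ·cos φ₂ = +0.9813;  D = cos φ₁ sin φ₂ − sin φ₁ cos φ₂ cos Δλ = +0.1906
initial course = atan2(N, D) = 79.01°

79.0°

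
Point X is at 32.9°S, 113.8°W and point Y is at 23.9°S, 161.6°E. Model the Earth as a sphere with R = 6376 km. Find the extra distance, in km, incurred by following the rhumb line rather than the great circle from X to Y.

204 km

Great circle: cos σ = sin φ₁ sin φ₂ + cos φ₁ cos φ₂ cos Δλ,  σ = 1.2742 rad → d_gc = 8124.1 km
Rhumb line: Δψ = +0.1789, q = Δφ/Δψ = 0.8782, d_rh = R√(Δφ²+q²Δλ²) = 8328.4 km
Excess = 8328.4 − 8124.1 = 204.3 ≈ 204 km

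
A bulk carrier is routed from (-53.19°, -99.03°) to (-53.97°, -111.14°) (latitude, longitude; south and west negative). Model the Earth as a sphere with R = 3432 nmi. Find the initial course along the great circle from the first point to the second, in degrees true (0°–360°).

259.0°

θ = atan2( sin Δλ·cos φ₂ ,  cos φ₁ sin φ₂ − sin φ₁ cos φ₂ cos Δλ )
  = atan2(-0.1234, -0.0241) = 258.95°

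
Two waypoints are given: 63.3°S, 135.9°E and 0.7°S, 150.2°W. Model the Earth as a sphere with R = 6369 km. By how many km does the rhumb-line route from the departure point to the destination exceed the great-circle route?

244 km

Great circle: cos σ = sin φ₁ sin φ₂ + cos φ₁ cos φ₂ cos Δλ,  σ = 1.4349 rad → d_gc = 9138.7 km
Rhumb line: Δψ = +1.4262, q = Δφ/Δψ = 0.7661, d_rh = R√(Δφ²+q²Δλ²) = 9382.3 km
Excess = 9382.3 − 9138.7 = 243.6 ≈ 244 km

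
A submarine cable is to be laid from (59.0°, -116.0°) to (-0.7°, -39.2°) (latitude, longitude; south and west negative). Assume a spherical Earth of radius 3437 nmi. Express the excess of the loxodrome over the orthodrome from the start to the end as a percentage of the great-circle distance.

Great circle: σ = 1.4635 rad → d_gc = Rσ = 5029.9 nmi
Rhumb: Δφ = -1.0420, Δλ = +1.3404, Δψ = -1.2948, q = Δφ/Δψ = 0.8047 → d_rh = R√(Δφ²+q²Δλ²) = 5154.6 nmi
Excess = (5154.6 − 5029.9) / 5029.9 = 124.7 / 5029.9 = 2.48% ≈ 2.5%

2.5%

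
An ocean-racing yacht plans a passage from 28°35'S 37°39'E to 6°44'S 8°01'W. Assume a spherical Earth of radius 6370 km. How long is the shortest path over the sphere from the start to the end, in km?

Haversine: a = sin²(Δφ/2)+cos φ₁ cos φ₂ sin²(Δλ/2) = 0.16724;  σ = 2·atan2(√a,√(1−a))
σ = 48.278° → d = Rσ = 6370·0.84260 = 5367 km

5367 km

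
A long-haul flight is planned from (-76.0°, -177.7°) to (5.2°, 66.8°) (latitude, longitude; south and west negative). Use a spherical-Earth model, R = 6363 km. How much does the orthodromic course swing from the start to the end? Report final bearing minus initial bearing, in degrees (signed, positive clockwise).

At departure: θ₁ = atan2(sin Δλ cos φ₂, cos φ₁ sin φ₂ − sin φ₁ cos φ₂ cos Δλ) = 246.33°
At arrival: θ₂ = atan2(sin Δλ cos φ₁, −cos φ₂ sin φ₁ + sin φ₂ cos φ₁ cos Δλ) = 347.15°
Δθ = θ₂ − θ₁ = +100.8°

+100.8°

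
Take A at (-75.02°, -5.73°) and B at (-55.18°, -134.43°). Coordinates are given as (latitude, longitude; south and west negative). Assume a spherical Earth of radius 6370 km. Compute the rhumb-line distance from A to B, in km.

6112 km

Δψ = ln[tan(π/4+φ₂/2)/tan(π/4+φ₁/2)] = +0.8692;  Δφ = +0.3463 rad,  Δλ = -2.2462 rad
q = Δφ/Δψ = 0.3984
d = R·√(Δφ² + q²Δλ²) = 6370·0.95951 = 6112 km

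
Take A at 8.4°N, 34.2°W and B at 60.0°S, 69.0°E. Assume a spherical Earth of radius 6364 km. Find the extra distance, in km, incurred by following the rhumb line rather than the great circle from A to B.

509 km

Great circle: cos σ = sin φ₁ sin φ₂ + cos φ₁ cos φ₂ cos Δλ,  σ = 1.8126 rad → d_gc = 11535.4 km
Rhumb line: Δψ = -1.4641, q = Δφ/Δψ = 0.8154, d_rh = R√(Δφ²+q²Δλ²) = 12044.8 km
Excess = 12044.8 − 11535.4 = 509.4 ≈ 509 km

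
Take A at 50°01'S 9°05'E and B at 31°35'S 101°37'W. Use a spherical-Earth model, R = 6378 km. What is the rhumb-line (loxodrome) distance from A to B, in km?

9453 km

Rhumb course C = atan2(Δλ, Δψ) with Δψ = ln[tan(π/4+φ₂/2)/tan(π/4+φ₁/2)] = +0.4297, Δλ = -1.9321 → C = 282.54°
d = R·|Δφ| / |cos C| = 6378·0.32172 / 0.21708 = 9453 km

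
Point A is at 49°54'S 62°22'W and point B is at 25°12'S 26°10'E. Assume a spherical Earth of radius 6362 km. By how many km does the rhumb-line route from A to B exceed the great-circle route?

354 km

Great circle: cos σ = sin φ₁ sin φ₂ + cos φ₁ cos φ₂ cos Δλ,  σ = 1.2232 rad → d_gc = 7782.2 km
Rhumb line: Δψ = +0.5532, q = Δφ/Δψ = 0.7792, d_rh = R√(Δφ²+q²Δλ²) = 8136.3 km
Excess = 8136.3 − 7782.2 = 354.1 ≈ 354 km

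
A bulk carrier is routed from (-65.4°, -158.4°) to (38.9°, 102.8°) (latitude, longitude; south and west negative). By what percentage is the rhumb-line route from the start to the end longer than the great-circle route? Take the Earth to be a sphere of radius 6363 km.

Great circle: σ = 2.2402 rad → d_gc = Rσ = 14254.5 km
Rhumb: Δφ = +1.8204, Δλ = -1.7244, Δψ = +2.2611, q = Δφ/Δψ = 0.8051 → d_rh = R√(Δφ²+q²Δλ²) = 14567.0 km
Excess = (14567.0 − 14254.5) / 14254.5 = 312.5 / 14254.5 = 2.19% ≈ 2.2%

2.2%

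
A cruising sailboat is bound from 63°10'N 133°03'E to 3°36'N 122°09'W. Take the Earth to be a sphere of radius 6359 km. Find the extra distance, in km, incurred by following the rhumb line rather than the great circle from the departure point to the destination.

662 km

Great circle: cos σ = sin φ₁ sin φ₂ + cos φ₁ cos φ₂ cos Δλ,  σ = 1.6299 rad → d_gc = 10364.4 km
Rhumb line: Δψ = -1.3703, q = Δφ/Δψ = 0.7587, d_rh = R√(Δφ²+q²Δλ²) = 11026.1 km
Excess = 11026.1 − 10364.4 = 661.7 ≈ 662 km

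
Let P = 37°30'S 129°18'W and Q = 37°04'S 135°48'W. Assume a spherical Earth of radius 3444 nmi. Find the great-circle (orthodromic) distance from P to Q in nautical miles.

312 nmi

cos σ = sin φ₁ sin φ₂ + cos φ₁ cos φ₂ cos Δλ
      = sin(-37.50°)sin(-37.07°) + cos(-37.50°)cos(-37.07°)cos(-6.50°) = 0.9959
σ = 5.189° → d = Rσ = 3444·0.09056 = 312 nmi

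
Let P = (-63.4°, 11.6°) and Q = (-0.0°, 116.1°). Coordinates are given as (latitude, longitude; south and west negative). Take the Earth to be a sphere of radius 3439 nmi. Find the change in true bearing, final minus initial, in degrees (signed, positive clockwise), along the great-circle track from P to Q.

-77.2°

At departure: θ₁ = atan2(sin Δλ cos φ₂, cos φ₁ sin φ₂ − sin φ₁ cos φ₂ cos Δλ) = 103.02°
At arrival: θ₂ = atan2(sin Δλ cos φ₁, −cos φ₂ sin φ₁ + sin φ₂ cos φ₁ cos Δλ) = 25.86°
Δθ = θ₂ − θ₁ = -77.2°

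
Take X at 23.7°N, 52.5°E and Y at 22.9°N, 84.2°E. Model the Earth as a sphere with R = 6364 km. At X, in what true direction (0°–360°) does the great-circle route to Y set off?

θ = atan2( sin Δλ·cos φ₂ ,  cos φ₁ sin φ₂ − sin φ₁ cos φ₂ cos Δλ )
  = atan2(+0.4841, +0.0413) = 85.13°

85.1°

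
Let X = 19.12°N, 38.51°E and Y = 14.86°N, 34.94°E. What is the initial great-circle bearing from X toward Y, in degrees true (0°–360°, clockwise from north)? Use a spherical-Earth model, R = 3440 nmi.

N = sin Δλ·cos φ₂ = -0.0602;  D = cos φ₁ sin φ₂ − sin φ₁ cos φ₂ cos Δλ = -0.0737
initial course = atan2(N, D) = 219.25°

219.2°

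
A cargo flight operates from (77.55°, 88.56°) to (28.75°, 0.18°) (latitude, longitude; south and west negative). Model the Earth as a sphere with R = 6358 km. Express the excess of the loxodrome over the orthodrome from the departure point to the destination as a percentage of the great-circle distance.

Great circle: σ = 1.0758 rad → d_gc = Rσ = 6840.0 km
Rhumb: Δφ = -0.8517, Δλ = -1.5425, Δψ = -1.6914, q = Δφ/Δψ = 0.5035 → d_rh = R√(Δφ²+q²Δλ²) = 7328.9 km
Excess = (7328.9 − 6840.0) / 6840.0 = 488.9 / 6840.0 = 7.148% ≈ 7.1%

7.1%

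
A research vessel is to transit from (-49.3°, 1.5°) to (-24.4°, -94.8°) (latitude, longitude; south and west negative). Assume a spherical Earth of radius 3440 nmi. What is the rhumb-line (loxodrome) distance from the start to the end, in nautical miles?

4788 nmi

Δψ = ln[tan(π/4+φ₂/2)/tan(π/4+φ₁/2)] = +0.5525;  Δφ = +0.4346 rad,  Δλ = -1.6808 rad
q = Δφ/Δψ = 0.7866
d = R·√(Δφ² + q²Δλ²) = 3440·1.39173 = 4788 nmi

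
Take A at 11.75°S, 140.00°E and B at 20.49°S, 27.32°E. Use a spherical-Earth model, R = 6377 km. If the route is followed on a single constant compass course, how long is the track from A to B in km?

12074 km

Rhumb course C = atan2(Δλ, Δψ) with Δψ = ln[tan(π/4+φ₂/2)/tan(π/4+φ₁/2)] = -0.1590, Δλ = -1.9666 → C = 265.38°
d = R·|Δφ| / |cos C| = 6377·0.15254 / 0.08057 = 12074 km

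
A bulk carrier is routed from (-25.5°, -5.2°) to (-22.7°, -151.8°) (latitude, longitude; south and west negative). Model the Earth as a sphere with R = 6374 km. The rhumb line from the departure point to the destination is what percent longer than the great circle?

Great circle: σ = 2.1282 rad → d_gc = Rσ = 13565.4 km
Rhumb: Δφ = +0.0489, Δλ = -2.5587, Δψ = +0.0535, q = Δφ/Δψ = 0.9127 → d_rh = R√(Δφ²+q²Δλ²) = 14888.5 km
Excess = (14888.5 − 13565.4) / 13565.4 = 1323.1 / 13565.4 = 9.753% ≈ 9.8%

9.8%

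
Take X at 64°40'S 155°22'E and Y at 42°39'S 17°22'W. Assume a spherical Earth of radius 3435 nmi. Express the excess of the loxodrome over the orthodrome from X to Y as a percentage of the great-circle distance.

40.3%

Great circle: σ = 1.2659 rad → d_gc = Rσ = 4348.4 nmi
Rhumb: Δφ = +0.3843, Δλ = -3.0148, Δψ = +0.6683, q = Δφ/Δψ = 0.5750 → d_rh = R√(Δφ²+q²Δλ²) = 6099.3 nmi
Excess = (6099.3 − 4348.4) / 4348.4 = 1750.9 / 4348.4 = 40.27% ≈ 40.3%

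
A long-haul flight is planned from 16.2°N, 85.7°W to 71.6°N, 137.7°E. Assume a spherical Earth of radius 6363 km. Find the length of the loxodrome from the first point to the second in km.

Rhumb course C = atan2(Δλ, Δψ) with Δψ = ln[tan(π/4+φ₂/2)/tan(π/4+φ₁/2)] = +1.5338, Δλ = -2.3841 → C = 302.75°
d = R·|Δφ| / |cos C| = 6363·0.96691 / 0.54104 = 11372 km

11372 km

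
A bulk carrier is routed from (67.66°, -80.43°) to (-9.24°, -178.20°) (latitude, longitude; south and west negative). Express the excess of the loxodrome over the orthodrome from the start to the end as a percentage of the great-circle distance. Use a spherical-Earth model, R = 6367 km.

Great circle: σ = 1.7714 rad → d_gc = Rσ = 11278.4 km
Rhumb: Δφ = -1.3422, Δλ = -1.7064, Δψ = -1.7842, q = Δφ/Δψ = 0.7523 → d_rh = R√(Δφ²+q²Δλ²) = 11824.7 km
Excess = (11824.7 − 11278.4) / 11278.4 = 546.3 / 11278.4 = 4.84% ≈ 4.8%

4.8%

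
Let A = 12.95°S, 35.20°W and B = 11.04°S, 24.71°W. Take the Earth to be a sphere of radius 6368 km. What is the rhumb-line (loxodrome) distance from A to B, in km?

1160 km

Δψ = ln[tan(π/4+φ₂/2)/tan(π/4+φ₁/2)] = +0.0341;  Δφ = +0.0333 rad,  Δλ = +0.1831 rad
q = Δφ/Δψ = 0.9781
d = R·√(Δφ² + q²Δλ²) = 6368·0.18215 = 1160 km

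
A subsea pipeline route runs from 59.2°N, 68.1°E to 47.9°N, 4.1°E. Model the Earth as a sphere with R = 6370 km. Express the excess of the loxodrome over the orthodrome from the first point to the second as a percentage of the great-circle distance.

3.6%

Great circle: σ = 0.6635 rad → d_gc = Rσ = 4226.8 km
Rhumb: Δφ = -0.1972, Δλ = -1.1170, Δψ = -0.3345, q = Δφ/Δψ = 0.5896 → d_rh = R√(Δφ²+q²Δλ²) = 4379.3 km
Excess = (4379.3 − 4226.8) / 4226.8 = 152.5 / 4226.8 = 3.61% ≈ 3.6%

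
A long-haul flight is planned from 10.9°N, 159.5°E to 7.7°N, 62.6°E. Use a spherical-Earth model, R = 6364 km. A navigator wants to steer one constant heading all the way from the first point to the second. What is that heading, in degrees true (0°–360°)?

268.1°

Δψ = ln[tan(π/4+φ₂/2)/tan(π/4+φ₁/2)] = -0.0566
Δλ = -1.6912 rad (taken the short way round)
course = atan2(Δλ, Δψ) = 268.08°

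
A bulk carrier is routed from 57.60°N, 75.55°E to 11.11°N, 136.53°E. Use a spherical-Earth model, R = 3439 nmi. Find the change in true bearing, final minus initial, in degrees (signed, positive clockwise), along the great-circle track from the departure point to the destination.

At departure: θ₁ = atan2(sin Δλ cos φ₂, cos φ₁ sin φ₂ − sin φ₁ cos φ₂ cos Δλ) = 109.19°
At arrival: θ₂ = atan2(sin Δλ cos φ₁, −cos φ₂ sin φ₁ + sin φ₂ cos φ₁ cos Δλ) = 148.95°
Δθ = θ₂ − θ₁ = +39.8°

+39.8°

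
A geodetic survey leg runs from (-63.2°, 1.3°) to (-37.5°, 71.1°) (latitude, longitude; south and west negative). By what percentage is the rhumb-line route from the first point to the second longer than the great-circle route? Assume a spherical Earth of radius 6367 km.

4.0%

Great circle: σ = 0.8408 rad → d_gc = Rσ = 5353.2 km
Rhumb: Δφ = +0.4485, Δλ = +1.2182, Δψ = +0.7276, q = Δφ/Δψ = 0.6165 → d_rh = R√(Δφ²+q²Δλ²) = 5569.9 km
Excess = (5569.9 − 5353.2) / 5353.2 = 216.7 / 5353.2 = 4.048% ≈ 4.0%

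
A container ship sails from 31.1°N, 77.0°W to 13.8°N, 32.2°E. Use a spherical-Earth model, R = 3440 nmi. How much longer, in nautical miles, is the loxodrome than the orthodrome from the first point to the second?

Great circle: cos σ = sin φ₁ sin φ₂ + cos φ₁ cos φ₂ cos Δλ,  σ = 1.7216 rad → d_gc = 5922.4 nmi
Rhumb line: Δψ = -0.3284, q = Δφ/Δψ = 0.9195, d_rh = R√(Δφ²+q²Δλ²) = 6117.2 nmi
Excess = 6117.2 − 5922.4 = 194.8 ≈ 195 nmi

195 nmi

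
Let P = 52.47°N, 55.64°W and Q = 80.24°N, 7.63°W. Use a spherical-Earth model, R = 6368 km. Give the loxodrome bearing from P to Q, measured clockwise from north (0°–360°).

Δψ = ln[tan(π/4+φ₂/2)/tan(π/4+φ₁/2)] = +1.3811
Δλ = +0.8379 rad (taken the short way round)
course = atan2(Δλ, Δψ) = 31.25°

31.2°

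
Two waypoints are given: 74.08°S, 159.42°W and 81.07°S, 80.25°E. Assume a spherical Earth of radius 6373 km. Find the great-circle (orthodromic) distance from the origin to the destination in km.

2425 km

cos σ = sin φ₁ sin φ₂ + cos φ₁ cos φ₂ cos Δλ
      = sin(-74.08°)sin(-81.07°) + cos(-74.08°)cos(-81.07°)cos(-120.33°) = 0.9285
σ = 21.800° → d = Rσ = 6373·0.38048 = 2425 km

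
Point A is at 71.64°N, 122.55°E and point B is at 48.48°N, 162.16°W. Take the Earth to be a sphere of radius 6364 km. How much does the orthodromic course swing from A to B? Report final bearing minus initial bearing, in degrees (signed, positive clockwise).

+68.6°

At departure: θ₁ = atan2(sin Δλ cos φ₂, cos φ₁ sin φ₂ − sin φ₁ cos φ₂ cos Δλ) = 83.23°
At arrival: θ₂ = atan2(sin Δλ cos φ₁, −cos φ₂ sin φ₁ + sin φ₂ cos φ₁ cos Δλ) = 151.84°
Δθ = θ₂ − θ₁ = +68.6°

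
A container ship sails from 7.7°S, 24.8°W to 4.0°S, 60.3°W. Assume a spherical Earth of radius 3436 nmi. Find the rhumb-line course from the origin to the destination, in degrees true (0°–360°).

276.0°

Δψ = ln[tan(π/4+φ₂/2)/tan(π/4+φ₁/2)] = +0.0649
Δλ = -0.6196 rad (taken the short way round)
course = atan2(Δλ, Δψ) = 275.98°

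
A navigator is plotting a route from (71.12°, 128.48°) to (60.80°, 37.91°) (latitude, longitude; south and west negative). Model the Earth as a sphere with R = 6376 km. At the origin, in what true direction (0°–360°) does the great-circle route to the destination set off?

300.5°

N = sin Δλ·cos φ₂ = -0.4878;  D = cos φ₁ sin φ₂ − sin φ₁ cos φ₂ cos Δλ = +0.2871
initial course = atan2(N, D) = 300.47°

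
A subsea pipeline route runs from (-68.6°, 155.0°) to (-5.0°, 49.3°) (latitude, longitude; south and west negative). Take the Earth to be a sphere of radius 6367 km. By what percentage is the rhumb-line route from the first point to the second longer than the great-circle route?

Great circle: σ = 1.5880 rad → d_gc = Rσ = 10110.9 km
Rhumb: Δφ = +1.1100, Δλ = -1.8448, Δψ = +1.5789, q = Δφ/Δψ = 0.7030 → d_rh = R√(Δφ²+q²Δλ²) = 10869.4 km
Excess = (10869.4 − 10110.9) / 10110.9 = 758.5 / 10110.9 = 7.50% ≈ 7.5%

7.5%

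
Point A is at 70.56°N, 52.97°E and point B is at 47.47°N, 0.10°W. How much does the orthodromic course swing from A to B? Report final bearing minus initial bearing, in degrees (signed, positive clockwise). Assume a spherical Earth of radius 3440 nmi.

-47.2°

Initial bearing θ₁ = atan2(sin Δλ cos φ₂, cos φ₁ sin φ₂ − sin φ₁ cos φ₂ cos Δλ) = 255.70°
Final bearing θ₂ = (initial bearing from the destination back to the start) + 180° = 208.50°
Δθ = θ₂ − θ₁ = -47.2°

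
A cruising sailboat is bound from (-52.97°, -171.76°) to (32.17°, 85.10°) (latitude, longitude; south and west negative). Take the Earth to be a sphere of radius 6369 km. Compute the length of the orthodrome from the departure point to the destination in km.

cos σ = sin φ₁ sin φ₂ + cos φ₁ cos φ₂ cos Δλ
      = sin(-52.97°)sin(32.17°) + cos(-52.97°)cos(32.17°)cos(-103.14°) = -0.5409
σ = 122.748° → d = Rσ = 6369·2.14235 = 13645 km

13645 km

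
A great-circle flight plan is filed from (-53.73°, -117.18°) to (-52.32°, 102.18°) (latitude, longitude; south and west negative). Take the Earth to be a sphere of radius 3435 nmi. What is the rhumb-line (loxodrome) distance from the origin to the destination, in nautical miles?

Δψ = ln[tan(π/4+φ₂/2)/tan(π/4+φ₁/2)] = +0.0409;  Δφ = +0.0246 rad,  Δλ = -2.4546 rad
q = Δφ/Δψ = 0.6014
d = R·√(Δφ² + q²Δλ²) = 3435·1.47641 = 5071 nmi

5071 nmi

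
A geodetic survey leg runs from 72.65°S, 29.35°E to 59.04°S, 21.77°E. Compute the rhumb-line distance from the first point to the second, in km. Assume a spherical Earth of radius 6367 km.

1549 km

Δψ = ln[tan(π/4+φ₂/2)/tan(π/4+φ₁/2)] = +0.5962;  Δφ = +0.2375 rad,  Δλ = -0.1323 rad
q = Δφ/Δψ = 0.3984
d = R·√(Δφ² + q²Δλ²) = 6367·0.24332 = 1549 km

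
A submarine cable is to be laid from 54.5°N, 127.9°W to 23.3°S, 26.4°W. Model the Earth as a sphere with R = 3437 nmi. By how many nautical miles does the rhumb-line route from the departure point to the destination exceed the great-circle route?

Great circle: cos σ = sin φ₁ sin φ₂ + cos φ₁ cos φ₂ cos Δλ,  σ = 2.0135 rad → d_gc = 6920.3 nmi
Rhumb line: Δψ = -1.5575, q = Δφ/Δψ = 0.8718, d_rh = R√(Δφ²+q²Δλ²) = 7068.2 nmi
Excess = 7068.2 − 6920.3 = 147.9 ≈ 148 nmi

148 nmi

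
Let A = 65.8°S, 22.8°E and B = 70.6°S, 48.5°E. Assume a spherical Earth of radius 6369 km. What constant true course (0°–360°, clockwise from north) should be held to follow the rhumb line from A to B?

Meridional parts: M(φ₁)=-1.5400, M(φ₂)=-1.7665 → ΔM = -0.2265;  Δλ = +0.4485 rad
tan C = Δλ / ΔM = -1.9805 → C = 116.79°

116.8°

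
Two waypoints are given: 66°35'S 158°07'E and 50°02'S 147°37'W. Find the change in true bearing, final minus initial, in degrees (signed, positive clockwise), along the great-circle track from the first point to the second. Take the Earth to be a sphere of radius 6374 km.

-47.6°

Initial bearing θ₁ = atan2(sin Δλ cos φ₂, cos φ₁ sin φ₂ − sin φ₁ cos φ₂ cos Δλ) = 85.65°
Final bearing θ₂ = (initial bearing from the destination back to the start) + 180° = 38.09°
Δθ = θ₂ − θ₁ = -47.6°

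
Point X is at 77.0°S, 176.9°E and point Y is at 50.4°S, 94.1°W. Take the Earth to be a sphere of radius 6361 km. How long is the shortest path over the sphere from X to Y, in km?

Haversine: a = sin²(Δφ/2)+cos φ₁ cos φ₂ sin²(Δλ/2) = 0.12337;  σ = 2·atan2(√a,√(1−a))
σ = 41.126° → d = Rσ = 6361·0.71778 = 4566 km

4566 km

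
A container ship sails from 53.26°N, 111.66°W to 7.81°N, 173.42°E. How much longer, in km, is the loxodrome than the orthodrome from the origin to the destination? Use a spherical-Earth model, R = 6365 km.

Great circle: cos σ = sin φ₁ sin φ₂ + cos φ₁ cos φ₂ cos Δλ,  σ = 1.3046 rad → d_gc = 8303.67 km
Rhumb line: Δψ = -0.9657, q = Δφ/Δψ = 0.8215, d_rh = R√(Δφ²+q²Δλ²) = 8499.19 km
Excess = 8499.19 − 8303.67 = 195.52 ≈ 196 km

196 km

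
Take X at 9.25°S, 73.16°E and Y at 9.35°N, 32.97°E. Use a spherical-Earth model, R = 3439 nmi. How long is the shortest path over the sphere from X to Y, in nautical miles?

2648 nmi

cos σ = sin φ₁ sin φ₂ + cos φ₁ cos φ₂ cos Δλ
      = sin(-9.25°)sin(9.35°) + cos(-9.25°)cos(9.35°)cos(-40.19°) = 0.7178
σ = 44.123° → d = Rσ = 3439·0.77010 = 2648 nmi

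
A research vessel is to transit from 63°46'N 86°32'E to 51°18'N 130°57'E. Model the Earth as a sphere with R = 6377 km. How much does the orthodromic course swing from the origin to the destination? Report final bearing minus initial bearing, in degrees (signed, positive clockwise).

Initial bearing θ₁ = atan2(sin Δλ cos φ₂, cos φ₁ sin φ₂ − sin φ₁ cos φ₂ cos Δλ) = 97.24°
Final bearing θ₂ = (initial bearing from the destination back to the start) + 180° = 135.47°
Δθ = θ₂ − θ₁ = +38.2°

+38.2°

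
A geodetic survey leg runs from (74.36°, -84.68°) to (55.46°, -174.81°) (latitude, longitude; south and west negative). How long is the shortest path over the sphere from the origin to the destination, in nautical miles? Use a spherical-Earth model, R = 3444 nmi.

Haversine: a = sin²(Δφ/2)+cos φ₁ cos φ₂ sin²(Δλ/2) = 0.10356;  σ = 2·atan2(√a,√(1−a))
σ = 37.544° → d = Rσ = 3444·0.65527 = 2257 nmi

2257 nmi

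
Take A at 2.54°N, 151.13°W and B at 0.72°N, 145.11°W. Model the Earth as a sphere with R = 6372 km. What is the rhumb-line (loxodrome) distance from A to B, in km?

Rhumb course C = atan2(Δλ, Δψ) with Δψ = ln[tan(π/4+φ₂/2)/tan(π/4+φ₁/2)] = -0.0318, Δλ = +0.1051 → C = 106.83°
d = R·|Δφ| / |cos C| = 6372·0.03176 / 0.28951 = 699 km

699 km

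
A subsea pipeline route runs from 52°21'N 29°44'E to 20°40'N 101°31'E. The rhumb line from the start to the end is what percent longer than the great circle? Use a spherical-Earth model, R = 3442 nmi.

2.7%

Great circle: σ = 1.0949 rad → d_gc = Rσ = 3768.8 nmi
Rhumb: Δφ = -0.5530, Δλ = +1.2529, Δψ = -0.7073, q = Δφ/Δψ = 0.7818 → d_rh = R√(Δφ²+q²Δλ²) = 3871.5 nmi
Excess = (3871.5 − 3768.8) / 3768.8 = 102.7 / 3768.8 = 2.73% ≈ 2.7%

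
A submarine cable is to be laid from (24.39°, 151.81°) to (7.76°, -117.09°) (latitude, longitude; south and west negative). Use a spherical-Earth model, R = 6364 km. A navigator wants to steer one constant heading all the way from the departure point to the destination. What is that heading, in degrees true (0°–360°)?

100.8°

Δψ = ln[tan(π/4+φ₂/2)/tan(π/4+φ₁/2)] = -0.3033
Δλ = +1.5900 rad (taken the short way round)
course = atan2(Δλ, Δψ) = 100.80°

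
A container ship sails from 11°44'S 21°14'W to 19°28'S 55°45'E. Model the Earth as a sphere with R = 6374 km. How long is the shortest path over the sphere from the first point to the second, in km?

8232 km

cos σ = sin φ₁ sin φ₂ + cos φ₁ cos φ₂ cos Δλ
      = sin(-11.73°)sin(-19.47°) + cos(-11.73°)cos(-19.47°)cos(76.98°) = 0.2757
σ = 73.997° → d = Rσ = 6374·1.29149 = 8232 km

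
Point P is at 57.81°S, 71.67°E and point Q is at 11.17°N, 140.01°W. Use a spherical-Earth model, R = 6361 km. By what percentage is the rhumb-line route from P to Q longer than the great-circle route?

11.3%

Great circle: σ = 2.2252 rad → d_gc = Rσ = 14154.6 km
Rhumb: Δφ = +1.2039, Δλ = +2.5887, Δψ = +1.4391, q = Δφ/Δψ = 0.8366 → d_rh = R√(Δφ²+q²Δλ²) = 15761.1 km
Excess = (15761.1 − 14154.6) / 14154.6 = 1606.5 / 14154.6 = 11.3497% ≈ 11.3%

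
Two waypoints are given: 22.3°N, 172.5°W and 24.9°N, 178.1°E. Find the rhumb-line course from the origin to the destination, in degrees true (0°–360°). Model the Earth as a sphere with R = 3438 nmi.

286.8°

Δψ = ln[tan(π/4+φ₂/2)/tan(π/4+φ₁/2)] = +0.0495
Δλ = -0.1641 rad (taken the short way round)
course = atan2(Δλ, Δψ) = 286.80°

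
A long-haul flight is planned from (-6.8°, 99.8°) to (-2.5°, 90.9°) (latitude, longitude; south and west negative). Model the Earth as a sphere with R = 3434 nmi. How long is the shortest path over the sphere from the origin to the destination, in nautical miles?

Haversine: a = sin²(Δφ/2)+cos φ₁ cos φ₂ sin²(Δλ/2) = 0.00738;  σ = 2·atan2(√a,√(1−a))
σ = 9.856° → d = Rσ = 3434·0.17202 = 591 nmi

591 nmi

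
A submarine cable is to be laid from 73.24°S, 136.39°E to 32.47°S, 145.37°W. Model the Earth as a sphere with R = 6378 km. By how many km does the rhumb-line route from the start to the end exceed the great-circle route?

342 km

Great circle: cos σ = sin φ₁ sin φ₂ + cos φ₁ cos φ₂ cos Δλ,  σ = 0.9720 rad → d_gc = 6199.5 km
Rhumb line: Δψ = +1.3155, q = Δφ/Δψ = 0.5409, d_rh = R√(Δφ²+q²Δλ²) = 6541.5 km
Excess = 6541.5 − 6199.5 = 342.0 ≈ 342 km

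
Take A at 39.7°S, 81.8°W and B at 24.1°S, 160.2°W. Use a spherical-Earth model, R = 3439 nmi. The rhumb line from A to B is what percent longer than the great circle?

2.6%

Great circle: σ = 1.1570 rad → d_gc = Rσ = 3979.1 nmi
Rhumb: Δφ = +0.2723, Δλ = -1.3683, Δψ = +0.3225, q = Δφ/Δψ = 0.8443 → d_rh = R√(Δφ²+q²Δλ²) = 4081.9 nmi
Excess = (4081.9 − 3979.1) / 3979.1 = 102.8 / 3979.1 = 2.58% ≈ 2.6%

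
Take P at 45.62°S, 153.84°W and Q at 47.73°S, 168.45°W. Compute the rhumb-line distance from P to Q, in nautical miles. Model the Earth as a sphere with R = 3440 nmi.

615 nmi

Δψ = ln[tan(π/4+φ₂/2)/tan(π/4+φ₁/2)] = -0.0537;  Δφ = -0.0368 rad,  Δλ = -0.2550 rad
q = Δφ/Δψ = 0.6860
d = R·√(Δφ² + q²Δλ²) = 3440·0.17876 = 615 nmi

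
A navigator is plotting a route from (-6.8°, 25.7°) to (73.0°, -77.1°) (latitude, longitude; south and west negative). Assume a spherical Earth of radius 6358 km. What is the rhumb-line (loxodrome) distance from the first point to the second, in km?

Δψ = ln[tan(π/4+φ₂/2)/tan(π/4+φ₁/2)] = +2.0197;  Δφ = +1.3928 rad,  Δλ = -1.7942 rad
q = Δφ/Δψ = 0.6896
d = R·√(Δφ² + q²Δλ²) = 6358·1.86295 = 11845 km

11845 km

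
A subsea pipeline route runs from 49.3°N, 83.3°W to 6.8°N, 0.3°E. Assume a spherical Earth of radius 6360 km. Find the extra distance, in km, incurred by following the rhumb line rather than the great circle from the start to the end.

234 km

Great circle: cos σ = sin φ₁ sin φ₂ + cos φ₁ cos φ₂ cos Δλ,  σ = 1.4081 rad → d_gc = 8955.7 km
Rhumb line: Δψ = -0.8729, q = Δφ/Δψ = 0.8498, d_rh = R√(Δφ²+q²Δλ²) = 9189.6 km
Excess = 9189.6 − 8955.7 = 233.9 ≈ 234 km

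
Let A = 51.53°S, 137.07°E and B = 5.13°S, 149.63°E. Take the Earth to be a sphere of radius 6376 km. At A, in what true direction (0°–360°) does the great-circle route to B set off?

θ = atan2( sin Δλ·cos φ₂ ,  cos φ₁ sin φ₂ − sin φ₁ cos φ₂ cos Δλ )
  = atan2(+0.2166, +0.7055) = 17.07°

17.1°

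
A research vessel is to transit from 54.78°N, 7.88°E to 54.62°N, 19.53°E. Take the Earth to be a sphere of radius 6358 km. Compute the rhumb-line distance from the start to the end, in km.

Δψ = ln[tan(π/4+φ₂/2)/tan(π/4+φ₁/2)] = -0.0048;  Δφ = -0.0028 rad,  Δλ = +0.2033 rad
q = Δφ/Δψ = 0.5779
d = R·√(Δφ² + q²Δλ²) = 6358·0.11753 = 747 km

747 km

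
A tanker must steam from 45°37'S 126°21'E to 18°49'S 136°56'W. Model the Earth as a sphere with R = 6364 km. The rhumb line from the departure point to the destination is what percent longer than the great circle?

4.5%

Great circle: σ = 1.4171 rad → d_gc = Rσ = 9018.5 km
Rhumb: Δφ = +0.4677, Δλ = +1.6880, Δψ = +0.5622, q = Δφ/Δψ = 0.8320 → d_rh = R√(Δφ²+q²Δλ²) = 9420.5 km
Excess = (9420.5 − 9018.5) / 9018.5 = 402.0 / 9018.5 = 4.46% ≈ 4.5%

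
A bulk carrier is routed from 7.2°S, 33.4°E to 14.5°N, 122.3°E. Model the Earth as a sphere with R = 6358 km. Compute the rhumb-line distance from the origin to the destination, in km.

Rhumb course C = atan2(Δλ, Δψ) with Δψ = ln[tan(π/4+φ₂/2)/tan(π/4+φ₁/2)] = +0.3818, Δλ = +1.5516 → C = 76.18°
d = R·|Δφ| / |cos C| = 6358·0.37874 / 0.23895 = 10077 km

10077 km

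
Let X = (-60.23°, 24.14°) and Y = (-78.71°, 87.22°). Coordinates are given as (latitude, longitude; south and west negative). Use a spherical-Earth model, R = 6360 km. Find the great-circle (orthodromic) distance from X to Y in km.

2937 km

Haversine: a = sin²(Δφ/2)+cos φ₁ cos φ₂ sin²(Δλ/2) = 0.05238;  σ = 2·atan2(√a,√(1−a))
σ = 26.461° → d = Rσ = 6360·0.46183 = 2937 km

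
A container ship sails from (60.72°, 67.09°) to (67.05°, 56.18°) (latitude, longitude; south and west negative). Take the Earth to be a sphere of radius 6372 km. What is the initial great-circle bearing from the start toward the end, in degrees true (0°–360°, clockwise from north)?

θ = atan2( sin Δλ·cos φ₂ ,  cos φ₁ sin φ₂ − sin φ₁ cos φ₂ cos Δλ )
  = atan2(-0.0738, +0.1164) = 327.62°

327.6°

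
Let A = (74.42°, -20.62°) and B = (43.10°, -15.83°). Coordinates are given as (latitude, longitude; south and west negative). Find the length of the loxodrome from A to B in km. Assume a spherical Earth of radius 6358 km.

Rhumb course C = atan2(Δλ, Δψ) with Δψ = ln[tan(π/4+φ₂/2)/tan(π/4+φ₁/2)] = -1.1540, Δλ = +0.0836 → C = 175.86°
d = R·|Δφ| / |cos C| = 6358·0.54664 / 0.99739 = 3485 km

3485 km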